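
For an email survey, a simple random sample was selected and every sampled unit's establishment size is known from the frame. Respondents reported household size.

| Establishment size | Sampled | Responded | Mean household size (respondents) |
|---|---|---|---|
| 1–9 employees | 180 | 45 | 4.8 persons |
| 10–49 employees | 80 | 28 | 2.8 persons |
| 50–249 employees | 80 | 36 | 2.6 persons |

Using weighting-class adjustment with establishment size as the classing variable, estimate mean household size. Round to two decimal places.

Response rates by class: 1–9 employees 45/180 = 25%, 10–49 employees 28/80 = 35%, 50–249 employees 36/80 = 45%.
With weight = n_sampled/n_responded per class, the weighted class total is n_sampled:
  1–9 employees: 180 × 4.8 = 864
  10–49 employees: 80 × 2.8 = 224
  50–249 employees: 80 × 2.6 = 208
Adjusted estimate = 1296 / 340 = 3.81176 → 3.81.

3.81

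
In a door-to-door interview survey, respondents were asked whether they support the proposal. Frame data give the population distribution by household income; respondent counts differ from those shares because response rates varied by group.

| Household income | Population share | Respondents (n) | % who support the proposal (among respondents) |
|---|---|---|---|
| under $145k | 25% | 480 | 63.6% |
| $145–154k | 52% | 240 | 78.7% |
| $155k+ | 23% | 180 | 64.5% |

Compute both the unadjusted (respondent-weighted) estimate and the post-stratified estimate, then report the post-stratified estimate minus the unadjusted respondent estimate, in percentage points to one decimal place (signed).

+3.9 percentage points

Naive respondent-only estimate (weights = respondent counts):
  (480/900)×63.6 + (240/900)×78.7 + (180/900)×64.5 = 67.8067%
Reweighting by population household income shares:
  0.25×63.6 + 0.52×78.7 + 0.23×64.5 = 71.659%
Difference = 71.659 − 67.8067 = 3.8523 pp.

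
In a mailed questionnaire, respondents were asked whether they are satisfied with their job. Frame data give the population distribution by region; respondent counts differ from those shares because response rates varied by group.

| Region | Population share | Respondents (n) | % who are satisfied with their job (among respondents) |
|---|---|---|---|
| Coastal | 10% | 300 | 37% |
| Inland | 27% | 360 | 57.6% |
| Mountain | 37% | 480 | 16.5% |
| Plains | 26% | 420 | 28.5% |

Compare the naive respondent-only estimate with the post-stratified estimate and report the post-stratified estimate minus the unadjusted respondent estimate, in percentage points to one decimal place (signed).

Without adjustment, the pooled respondent share is:
  (300/1560)×37 + (360/1560)×57.6 + (480/1560)×16.5 + (420/1560)×28.5 = 33.1577%
Post-stratified estimate weights by population shares:
  0.1×37 + 0.27×57.6 + 0.37×16.5 + 0.26×28.5 = 32.767%
Difference = 32.767 − 33.1577 = -0.3907 pp.

-0.4 percentage points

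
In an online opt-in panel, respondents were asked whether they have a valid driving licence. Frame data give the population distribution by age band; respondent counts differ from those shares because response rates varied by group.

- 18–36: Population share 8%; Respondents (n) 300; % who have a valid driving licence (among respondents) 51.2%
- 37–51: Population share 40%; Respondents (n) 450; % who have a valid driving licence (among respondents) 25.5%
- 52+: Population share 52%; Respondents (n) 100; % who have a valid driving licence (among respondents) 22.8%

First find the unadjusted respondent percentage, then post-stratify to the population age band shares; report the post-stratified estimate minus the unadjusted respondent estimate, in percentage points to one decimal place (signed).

-8.1 percentage points

Naive respondent-only estimate (weights = respondent counts):
  (300/850)×51.2 + (450/850)×25.5 + (100/850)×22.8 = 34.2529%
Post-stratified estimate weights by population shares:
  0.08×51.2 + 0.4×25.5 + 0.52×22.8 = 26.152%
Difference = 26.152 − 34.2529 = -8.1009 pp.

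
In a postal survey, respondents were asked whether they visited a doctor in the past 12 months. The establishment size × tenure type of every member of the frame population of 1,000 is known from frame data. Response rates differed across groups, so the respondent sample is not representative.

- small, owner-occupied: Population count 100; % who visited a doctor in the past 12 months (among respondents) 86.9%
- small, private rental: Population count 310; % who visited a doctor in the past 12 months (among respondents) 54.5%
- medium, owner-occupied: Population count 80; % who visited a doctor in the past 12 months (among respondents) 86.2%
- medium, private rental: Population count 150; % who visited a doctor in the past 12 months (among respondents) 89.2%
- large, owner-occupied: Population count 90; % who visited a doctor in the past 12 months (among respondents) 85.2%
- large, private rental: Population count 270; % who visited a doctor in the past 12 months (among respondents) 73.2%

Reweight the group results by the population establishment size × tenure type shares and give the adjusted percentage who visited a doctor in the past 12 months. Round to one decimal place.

Each cell contributes population-share × respondent value:
  small, owner-occupied: (100/1,000) × 86.9 = 8.69
  small, private rental: (310/1,000) × 54.5 = 16.895
  medium, owner-occupied: (80/1,000) × 86.2 = 6.896
  medium, private rental: (150/1,000) × 89.2 = 13.38
  large, owner-occupied: (90/1,000) × 85.2 = 7.668
  large, private rental: (270/1,000) × 73.2 = 19.764
Post-stratified estimate = 73.293 → 73.3%.

73.3%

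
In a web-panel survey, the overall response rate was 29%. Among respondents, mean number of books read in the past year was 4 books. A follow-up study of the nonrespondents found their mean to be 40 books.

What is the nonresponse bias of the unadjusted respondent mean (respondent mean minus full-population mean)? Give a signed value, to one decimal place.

Nonresponse fraction = 1 − 0.29 = 0.71.
Bias = (nonresponse fraction) × (respondent mean − nonrespondent mean)
     = 0.71 × (4 − 40) = 0.71 × -36 = -25.56.

-25.6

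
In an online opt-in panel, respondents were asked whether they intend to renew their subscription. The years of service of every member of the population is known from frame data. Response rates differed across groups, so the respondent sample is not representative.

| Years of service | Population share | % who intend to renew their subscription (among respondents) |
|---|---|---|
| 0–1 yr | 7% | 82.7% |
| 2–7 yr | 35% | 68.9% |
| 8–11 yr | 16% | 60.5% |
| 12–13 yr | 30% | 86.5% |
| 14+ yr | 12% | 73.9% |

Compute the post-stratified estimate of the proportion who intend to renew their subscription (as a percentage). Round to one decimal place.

74.4%

Weight each group's respondent value by its population share:
  0–1 yr: 0.07 × 82.7 = 5.789
  2–7 yr: 0.35 × 68.9 = 24.115
  8–11 yr: 0.16 × 60.5 = 9.68
  12–13 yr: 0.3 × 86.5 = 25.95
  14+ yr: 0.12 × 73.9 = 8.868
Post-stratified estimate = 74.402 → 74.4%.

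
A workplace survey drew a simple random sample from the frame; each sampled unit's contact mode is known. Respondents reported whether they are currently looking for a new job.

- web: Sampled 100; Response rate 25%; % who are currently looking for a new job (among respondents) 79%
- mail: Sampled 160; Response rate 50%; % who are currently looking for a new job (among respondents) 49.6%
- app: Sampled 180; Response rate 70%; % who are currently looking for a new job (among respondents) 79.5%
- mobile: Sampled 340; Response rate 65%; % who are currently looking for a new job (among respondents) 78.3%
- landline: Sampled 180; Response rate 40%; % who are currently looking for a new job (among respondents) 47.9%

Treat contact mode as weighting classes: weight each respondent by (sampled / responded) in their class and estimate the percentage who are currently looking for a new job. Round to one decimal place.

With weight = n_sampled/n_responded per class, the weighted class total is n_sampled:
  web: 100 × 79 = 7900
  mail: 160 × 49.6 = 7936
  app: 180 × 79.5 = 14,310
  mobile: 340 × 78.3 = 26,622
  landline: 180 × 47.9 = 8622
Adjusted estimate = 65,390 / 960 = 68.1146 → 68.1%.

68.1%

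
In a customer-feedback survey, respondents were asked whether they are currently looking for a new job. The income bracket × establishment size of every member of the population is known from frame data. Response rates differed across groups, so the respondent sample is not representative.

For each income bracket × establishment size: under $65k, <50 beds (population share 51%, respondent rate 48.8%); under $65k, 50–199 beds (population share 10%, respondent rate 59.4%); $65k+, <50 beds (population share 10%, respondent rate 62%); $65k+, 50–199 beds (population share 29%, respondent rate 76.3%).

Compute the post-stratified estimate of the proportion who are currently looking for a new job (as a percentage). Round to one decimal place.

59.2%

Each cell contributes population-share × respondent value:
  under $65k, <50 beds: 0.51 × 48.8 = 24.888
  under $65k, 50–199 beds: 0.1 × 59.4 = 5.94
  $65k+, <50 beds: 0.1 × 62 = 6.2
  $65k+, 50–199 beds: 0.29 × 76.3 = 22.127
Post-stratified estimate = 59.155 → 59.2%.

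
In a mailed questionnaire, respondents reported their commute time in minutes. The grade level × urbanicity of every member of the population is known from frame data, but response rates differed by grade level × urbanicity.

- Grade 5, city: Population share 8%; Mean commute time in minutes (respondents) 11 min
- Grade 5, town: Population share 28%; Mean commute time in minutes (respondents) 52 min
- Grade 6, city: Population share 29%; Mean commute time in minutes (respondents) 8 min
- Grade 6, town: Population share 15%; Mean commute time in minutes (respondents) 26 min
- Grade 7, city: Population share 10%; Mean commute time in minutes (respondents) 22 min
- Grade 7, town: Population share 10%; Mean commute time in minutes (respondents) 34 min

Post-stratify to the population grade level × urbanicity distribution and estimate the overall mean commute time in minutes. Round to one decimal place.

27.3

Each cell contributes population-share × respondent value:
  Grade 5, city: 0.08 × 11 = 0.88
  Grade 5, town: 0.28 × 52 = 14.56
  Grade 6, city: 0.29 × 8 = 2.32
  Grade 6, town: 0.15 × 26 = 3.9
  Grade 7, city: 0.1 × 22 = 2.2
  Grade 7, town: 0.1 × 34 = 3.4
Post-stratified estimate = 27.26 → 27.3.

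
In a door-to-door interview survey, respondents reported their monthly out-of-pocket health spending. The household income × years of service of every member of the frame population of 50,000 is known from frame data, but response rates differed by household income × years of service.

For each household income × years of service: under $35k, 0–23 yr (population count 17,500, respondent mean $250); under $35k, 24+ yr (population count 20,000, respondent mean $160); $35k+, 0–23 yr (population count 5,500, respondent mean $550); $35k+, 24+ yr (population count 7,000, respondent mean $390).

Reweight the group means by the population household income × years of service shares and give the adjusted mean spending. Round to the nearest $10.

$270

Reweight to the known household income × years of service distribution:
  under $35k, 0–23 yr: (17,500/50,000) × 250 = 87.5
  under $35k, 24+ yr: (20,000/50,000) × 160 = 64
  $35k+, 0–23 yr: (5,500/50,000) × 550 = 60.5
  $35k+, 24+ yr: (7,000/50,000) × 390 = 54.6
Post-stratified estimate = 266.6 → $270.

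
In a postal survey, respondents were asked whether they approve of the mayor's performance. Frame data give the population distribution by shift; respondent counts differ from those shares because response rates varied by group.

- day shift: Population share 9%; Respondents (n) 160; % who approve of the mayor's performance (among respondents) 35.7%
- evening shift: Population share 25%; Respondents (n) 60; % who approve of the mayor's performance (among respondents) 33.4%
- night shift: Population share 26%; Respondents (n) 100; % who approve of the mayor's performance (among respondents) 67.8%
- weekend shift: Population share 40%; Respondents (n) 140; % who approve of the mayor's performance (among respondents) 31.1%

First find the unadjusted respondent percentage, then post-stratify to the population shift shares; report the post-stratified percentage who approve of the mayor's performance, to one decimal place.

41.6%

Naive respondent-only estimate (weights = respondent counts):
  (160/460)×35.7 + (60/460)×33.4 + (100/460)×67.8 + (140/460)×31.1 = 40.9783%
Post-stratifying to population shares instead:
  0.09×35.7 + 0.25×33.4 + 0.26×67.8 + 0.4×31.1 = 41.631%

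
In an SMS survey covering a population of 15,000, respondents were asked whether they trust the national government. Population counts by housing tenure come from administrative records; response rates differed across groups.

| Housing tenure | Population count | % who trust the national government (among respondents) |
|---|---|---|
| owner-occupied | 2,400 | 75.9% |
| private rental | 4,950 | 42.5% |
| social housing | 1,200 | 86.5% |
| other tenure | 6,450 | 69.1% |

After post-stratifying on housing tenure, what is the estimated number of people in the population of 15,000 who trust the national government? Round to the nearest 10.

Each cell contributes its population count × the respondent rate:
  owner-occupied: 2,400 × 75.9% = 1821.6
  private rental: 4,950 × 42.5% = 2103.75
  social housing: 1,200 × 86.5% = 1038
  other tenure: 6,450 × 69.1% = 4456.95
Estimated total = 9420.3 → 9,420.

9,420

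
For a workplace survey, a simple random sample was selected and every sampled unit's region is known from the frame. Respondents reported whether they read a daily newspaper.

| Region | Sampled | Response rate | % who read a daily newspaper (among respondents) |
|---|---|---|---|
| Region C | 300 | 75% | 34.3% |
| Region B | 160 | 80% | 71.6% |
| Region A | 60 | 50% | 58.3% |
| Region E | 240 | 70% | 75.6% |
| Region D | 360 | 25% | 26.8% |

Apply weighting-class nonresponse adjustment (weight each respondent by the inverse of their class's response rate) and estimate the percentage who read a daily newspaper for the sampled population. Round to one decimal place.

Weighting each respondent by the inverse class response rate inflates each class back to its sampled size, so the class weight is n_sampled:
  Region C: 300 × 34.3 = 10,290
  Region B: 160 × 71.6 = 11,456
  Region A: 60 × 58.3 = 3498
  Region E: 240 × 75.6 = 18,144
  Region D: 360 × 26.8 = 9648
Adjusted estimate = 53,036 / 1,120 = 47.3536 → 47.4%.

47.4%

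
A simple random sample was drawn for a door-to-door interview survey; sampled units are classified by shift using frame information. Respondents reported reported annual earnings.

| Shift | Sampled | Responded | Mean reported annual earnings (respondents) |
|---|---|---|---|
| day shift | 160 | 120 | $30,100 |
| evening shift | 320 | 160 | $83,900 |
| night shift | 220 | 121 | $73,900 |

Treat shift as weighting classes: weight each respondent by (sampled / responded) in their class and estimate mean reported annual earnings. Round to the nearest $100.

$68,500

Class response rates: day shift 120/160 = 75%, evening shift 160/320 = 50%, night shift 121/220 = 55%.
Each respondent's weight = sampled/responded in their class; summing within a class gives n_sampled, so:
  day shift: 160 × 30,100 = 4,816,000
  evening shift: 320 × 83,900 = 26,848,000
  night shift: 220 × 73,900 = 16,258,000
Adjusted estimate = 47,922,000 / 700 = 68,460 → $68,500.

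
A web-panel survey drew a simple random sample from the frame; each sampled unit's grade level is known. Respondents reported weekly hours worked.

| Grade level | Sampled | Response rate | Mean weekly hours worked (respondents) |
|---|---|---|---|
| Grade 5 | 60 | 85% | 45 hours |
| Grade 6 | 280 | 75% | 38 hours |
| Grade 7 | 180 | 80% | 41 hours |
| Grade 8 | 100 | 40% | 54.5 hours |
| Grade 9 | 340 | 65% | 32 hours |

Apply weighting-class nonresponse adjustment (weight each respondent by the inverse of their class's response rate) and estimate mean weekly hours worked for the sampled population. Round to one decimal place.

38.6

Weighting each respondent by the inverse class response rate inflates each class back to its sampled size, so the class weight is n_sampled:
  Grade 5: 60 × 45 = 2700
  Grade 6: 280 × 38 = 10,640
  Grade 7: 180 × 41 = 7380
  Grade 8: 100 × 54.5 = 5450
  Grade 9: 340 × 32 = 10,880
Adjusted estimate = 37,050 / 960 = 38.5938 → 38.6.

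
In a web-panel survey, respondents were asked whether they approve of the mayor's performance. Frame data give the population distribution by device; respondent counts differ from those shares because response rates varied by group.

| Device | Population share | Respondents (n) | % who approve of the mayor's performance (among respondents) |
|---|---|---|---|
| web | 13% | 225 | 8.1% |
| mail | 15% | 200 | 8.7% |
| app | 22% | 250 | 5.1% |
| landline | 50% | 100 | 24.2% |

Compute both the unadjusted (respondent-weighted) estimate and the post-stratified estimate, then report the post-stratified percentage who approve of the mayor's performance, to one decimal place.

15.6%

Unadjusted (pooled respondent) estimate weights by respondent counts:
  (225/775)×8.1 + (200/775)×8.7 + (250/775)×5.1 + (100/775)×24.2 = 9.3645%
Reweighting by population device shares:
  0.13×8.1 + 0.15×8.7 + 0.22×5.1 + 0.5×24.2 = 15.58%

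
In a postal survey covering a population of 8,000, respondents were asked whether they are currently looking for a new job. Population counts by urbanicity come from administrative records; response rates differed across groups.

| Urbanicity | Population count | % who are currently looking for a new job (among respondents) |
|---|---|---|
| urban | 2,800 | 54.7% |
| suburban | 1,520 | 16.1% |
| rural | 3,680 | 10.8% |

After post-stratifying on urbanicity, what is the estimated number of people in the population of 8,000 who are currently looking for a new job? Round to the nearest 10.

Estimated count per cell = population count × respondent percentage:
  urban: 2,800 × 54.7% = 1531.6
  suburban: 1,520 × 16.1% = 244.72
  rural: 3,680 × 10.8% = 397.44
Estimated total = 2173.76 → 2,170.

2,170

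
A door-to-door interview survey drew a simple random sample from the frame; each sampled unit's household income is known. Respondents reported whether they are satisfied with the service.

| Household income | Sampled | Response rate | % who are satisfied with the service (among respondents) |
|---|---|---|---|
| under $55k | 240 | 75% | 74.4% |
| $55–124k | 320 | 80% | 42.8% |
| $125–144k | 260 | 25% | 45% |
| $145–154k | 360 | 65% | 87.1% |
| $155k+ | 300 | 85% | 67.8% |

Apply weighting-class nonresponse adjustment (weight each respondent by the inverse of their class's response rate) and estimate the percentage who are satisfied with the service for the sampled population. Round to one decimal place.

Each respondent's weight = sampled/responded in their class; summing within a class gives n_sampled, so:
  under $55k: 240 × 74.4 = 17,856
  $55–124k: 320 × 42.8 = 13,696
  $125–144k: 260 × 45 = 11,700
  $145–154k: 360 × 87.1 = 31356
  $155k+: 300 × 67.8 = 20,340
Adjusted estimate = 94,948 / 1,480 = 64.1541 → 64.2%.

64.2%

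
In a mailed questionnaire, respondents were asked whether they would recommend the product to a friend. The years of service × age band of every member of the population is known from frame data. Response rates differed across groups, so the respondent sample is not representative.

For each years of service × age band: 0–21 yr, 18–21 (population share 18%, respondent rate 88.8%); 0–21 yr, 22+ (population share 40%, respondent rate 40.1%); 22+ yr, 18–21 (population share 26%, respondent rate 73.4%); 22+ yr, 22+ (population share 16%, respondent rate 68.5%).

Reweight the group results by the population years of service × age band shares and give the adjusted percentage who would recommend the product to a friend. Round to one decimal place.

62.1%

Weight each group's respondent value by its population share:
  0–21 yr, 18–21: 0.18 × 88.8 = 15.984
  0–21 yr, 22+: 0.4 × 40.1 = 16.04
  22+ yr, 18–21: 0.26 × 73.4 = 19.084
  22+ yr, 22+: 0.16 × 68.5 = 10.96
Post-stratified estimate = 62.068 → 62.1%.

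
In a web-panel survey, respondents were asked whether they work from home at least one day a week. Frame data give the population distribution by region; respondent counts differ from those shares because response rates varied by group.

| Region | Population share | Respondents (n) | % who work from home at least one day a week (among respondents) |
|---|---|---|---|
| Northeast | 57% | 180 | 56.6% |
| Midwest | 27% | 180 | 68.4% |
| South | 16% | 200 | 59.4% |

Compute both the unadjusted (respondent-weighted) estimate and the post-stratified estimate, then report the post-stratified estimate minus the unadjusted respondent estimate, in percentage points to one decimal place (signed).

-1.2 percentage points

Naive respondent-only estimate (weights = respondent counts):
  (180/560)×56.6 + (180/560)×68.4 + (200/560)×59.4 = 61.3929%
Post-stratified estimate weights by population shares:
  0.57×56.6 + 0.27×68.4 + 0.16×59.4 = 60.234%
Difference = 60.234 − 61.3929 = -1.1589 pp.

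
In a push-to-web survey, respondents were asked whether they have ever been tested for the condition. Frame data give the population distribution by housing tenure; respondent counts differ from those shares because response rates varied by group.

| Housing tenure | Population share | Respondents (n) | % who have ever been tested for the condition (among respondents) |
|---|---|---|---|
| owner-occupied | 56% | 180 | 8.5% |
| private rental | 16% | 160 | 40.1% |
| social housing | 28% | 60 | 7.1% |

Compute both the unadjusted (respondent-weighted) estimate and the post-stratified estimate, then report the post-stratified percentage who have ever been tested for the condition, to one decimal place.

13.2%

Naive respondent-only estimate (weights = respondent counts):
  (180/400)×8.5 + (160/400)×40.1 + (60/400)×7.1 = 20.93%
Post-stratified estimate weights by population shares:
  0.56×8.5 + 0.16×40.1 + 0.28×7.1 = 13.164%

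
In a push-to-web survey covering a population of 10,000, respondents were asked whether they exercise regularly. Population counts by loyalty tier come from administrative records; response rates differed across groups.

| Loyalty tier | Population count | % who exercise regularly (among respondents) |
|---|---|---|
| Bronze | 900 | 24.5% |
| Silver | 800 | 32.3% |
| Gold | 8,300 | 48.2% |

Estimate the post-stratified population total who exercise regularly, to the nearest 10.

4,480

Each cell contributes its population count × the respondent rate:
  Bronze: 900 × 24.5% = 220.5
  Silver: 800 × 32.3% = 258.4
  Gold: 8,300 × 48.2% = 4000.6
Estimated total = 4479.5 → 4,480.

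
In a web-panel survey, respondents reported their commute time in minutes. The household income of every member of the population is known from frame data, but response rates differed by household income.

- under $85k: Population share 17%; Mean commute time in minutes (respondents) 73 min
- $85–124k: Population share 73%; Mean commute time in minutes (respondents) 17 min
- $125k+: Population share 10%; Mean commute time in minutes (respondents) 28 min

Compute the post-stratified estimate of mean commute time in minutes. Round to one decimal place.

27.6

Each cell contributes population-share × respondent value:
  under $85k: 0.17 × 73 = 12.41
  $85–124k: 0.73 × 17 = 12.41
  $125k+: 0.1 × 28 = 2.8
Post-stratified estimate = 27.62 → 27.6.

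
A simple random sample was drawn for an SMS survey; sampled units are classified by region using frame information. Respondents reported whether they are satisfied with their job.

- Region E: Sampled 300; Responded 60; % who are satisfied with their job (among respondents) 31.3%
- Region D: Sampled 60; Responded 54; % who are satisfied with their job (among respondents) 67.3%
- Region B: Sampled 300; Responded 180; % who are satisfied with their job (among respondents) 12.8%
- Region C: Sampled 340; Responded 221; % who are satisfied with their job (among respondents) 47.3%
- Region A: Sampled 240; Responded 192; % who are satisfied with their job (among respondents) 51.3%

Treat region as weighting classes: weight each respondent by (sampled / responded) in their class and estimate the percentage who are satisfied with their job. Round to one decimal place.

Response rates by class: Region E 60/300 = 20%, Region D 54/60 = 90%, Region B 180/300 = 60%, Region C 221/340 = 65%, Region A 192/240 = 80%.
Inverse-response-rate weighting restores each class to its sampled count, so class totals weight by n_sampled:
  Region E: 300 × 31.3 = 9390
  Region D: 60 × 67.3 = 4038
  Region B: 300 × 12.8 = 3840
  Region C: 340 × 47.3 = 16082
  Region A: 240 × 51.3 = 12,312
Adjusted estimate = 45,662 / 1,240 = 36.8242 → 36.8%.

36.8%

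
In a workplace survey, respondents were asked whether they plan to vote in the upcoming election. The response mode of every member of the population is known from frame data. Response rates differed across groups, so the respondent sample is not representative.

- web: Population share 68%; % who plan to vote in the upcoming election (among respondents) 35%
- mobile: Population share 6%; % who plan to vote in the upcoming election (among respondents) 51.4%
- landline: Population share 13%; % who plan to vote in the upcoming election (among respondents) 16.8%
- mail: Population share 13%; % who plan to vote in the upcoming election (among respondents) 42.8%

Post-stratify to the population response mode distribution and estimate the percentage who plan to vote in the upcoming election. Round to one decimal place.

34.6%

Weight each group's respondent value by its population share:
  web: 0.68 × 35 = 23.8
  mobile: 0.06 × 51.4 = 3.084
  landline: 0.13 × 16.8 = 2.184
  mail: 0.13 × 42.8 = 5.564
Post-stratified estimate = 34.632 → 34.6%.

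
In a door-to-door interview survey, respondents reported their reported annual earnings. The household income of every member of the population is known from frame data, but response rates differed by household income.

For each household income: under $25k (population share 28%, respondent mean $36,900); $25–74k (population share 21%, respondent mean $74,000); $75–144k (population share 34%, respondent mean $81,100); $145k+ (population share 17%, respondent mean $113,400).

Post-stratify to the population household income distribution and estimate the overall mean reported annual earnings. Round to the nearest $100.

Reweight to the known household income distribution:
  under $25k: 0.28 × 36,900 = 10,332
  $25–74k: 0.21 × 74,000 = 15,540
  $75–144k: 0.34 × 81,100 = 27,574
  $145k+: 0.17 × 113,400 = 19,278
Post-stratified estimate = 72,724 → $72,700.

$72,700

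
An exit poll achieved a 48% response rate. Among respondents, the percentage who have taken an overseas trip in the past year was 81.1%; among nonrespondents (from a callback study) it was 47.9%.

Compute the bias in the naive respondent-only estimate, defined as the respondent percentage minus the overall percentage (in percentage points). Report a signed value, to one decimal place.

Nonresponse fraction = 1 − 0.48 = 0.52.
Bias = (nonresponse fraction) × (respondent percentage − nonrespondent percentage)
     = 0.52 × (81.1 − 47.9) = 0.52 × 33.2 = 17.264.

+17.3 percentage points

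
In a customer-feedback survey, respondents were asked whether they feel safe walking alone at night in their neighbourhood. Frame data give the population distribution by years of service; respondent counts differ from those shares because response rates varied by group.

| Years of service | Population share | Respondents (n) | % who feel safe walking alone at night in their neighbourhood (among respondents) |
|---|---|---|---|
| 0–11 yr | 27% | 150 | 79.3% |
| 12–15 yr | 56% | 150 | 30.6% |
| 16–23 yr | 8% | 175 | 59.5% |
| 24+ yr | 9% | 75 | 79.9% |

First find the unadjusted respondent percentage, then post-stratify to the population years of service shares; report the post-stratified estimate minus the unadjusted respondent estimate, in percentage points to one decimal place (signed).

Naive respondent-only estimate (weights = respondent counts):
  (150/550)×79.3 + (150/550)×30.6 + (175/550)×59.5 + (75/550)×79.9 = 59.8%
Reweighting by population years of service shares:
  0.27×79.3 + 0.56×30.6 + 0.08×59.5 + 0.09×79.9 = 50.498%
Difference = 50.498 − 59.8 = -9.302 pp.

-9.3 percentage points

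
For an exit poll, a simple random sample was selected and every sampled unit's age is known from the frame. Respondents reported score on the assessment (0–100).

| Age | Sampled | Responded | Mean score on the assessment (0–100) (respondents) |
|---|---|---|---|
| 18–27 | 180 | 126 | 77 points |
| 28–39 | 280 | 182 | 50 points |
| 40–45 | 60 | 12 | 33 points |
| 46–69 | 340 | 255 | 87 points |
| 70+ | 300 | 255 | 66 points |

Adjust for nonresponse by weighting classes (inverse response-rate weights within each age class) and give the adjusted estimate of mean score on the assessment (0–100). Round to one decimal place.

68.3

Class response rates: 18–27 126/180 = 70%, 28–39 182/280 = 65%, 40–45 12/60 = 20%, 46–69 255/340 = 75%, 70+ 255/300 = 85%.
Each respondent's weight = sampled/responded in their class; summing within a class gives n_sampled, so:
  18–27: 180 × 77 = 13,860
  28–39: 280 × 50 = 14,000
  40–45: 60 × 33 = 1980
  46–69: 340 × 87 = 29,580
  70+: 300 × 66 = 19,800
Adjusted estimate = 79,220 / 1,160 = 68.2931 → 68.3.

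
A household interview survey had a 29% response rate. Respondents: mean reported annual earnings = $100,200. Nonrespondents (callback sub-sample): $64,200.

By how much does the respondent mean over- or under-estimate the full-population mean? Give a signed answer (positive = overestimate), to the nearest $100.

+$25,600

Nonresponse fraction = 1 − 0.29 = 0.71.
Bias = (nonresponse fraction) × (respondent mean − nonrespondent mean)
     = 0.71 × (100,200 − 64,200) = 0.71 × 36,000 = 25,560.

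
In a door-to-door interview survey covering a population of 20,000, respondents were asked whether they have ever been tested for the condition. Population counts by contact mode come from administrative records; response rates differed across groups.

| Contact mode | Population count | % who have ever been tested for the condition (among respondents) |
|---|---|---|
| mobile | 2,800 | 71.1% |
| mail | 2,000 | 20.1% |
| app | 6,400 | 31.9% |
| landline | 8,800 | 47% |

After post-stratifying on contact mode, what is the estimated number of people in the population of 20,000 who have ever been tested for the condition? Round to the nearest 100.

Estimated count per cell = population count × respondent percentage:
  mobile: 2,800 × 71.1% = 1990.8
  mail: 2,000 × 20.1% = 402
  app: 6,400 × 31.9% = 2041.6
  landline: 8,800 × 47% = 4136
Estimated total = 8570.4 → 8,600.

8,600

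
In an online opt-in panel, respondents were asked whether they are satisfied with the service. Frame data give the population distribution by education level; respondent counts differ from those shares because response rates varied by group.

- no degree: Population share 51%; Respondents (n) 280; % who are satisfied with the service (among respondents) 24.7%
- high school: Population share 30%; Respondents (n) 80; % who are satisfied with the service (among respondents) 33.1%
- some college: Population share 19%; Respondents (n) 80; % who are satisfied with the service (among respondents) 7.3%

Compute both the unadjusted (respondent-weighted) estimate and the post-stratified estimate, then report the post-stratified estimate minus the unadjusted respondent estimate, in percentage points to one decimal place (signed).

+0.9 percentage points

Naive respondent-only estimate (weights = respondent counts):
  (280/440)×24.7 + (80/440)×33.1 + (80/440)×7.3 = 23.0636%
Post-stratifying to population shares instead:
  0.51×24.7 + 0.3×33.1 + 0.19×7.3 = 23.914%
Difference = 23.914 − 23.0636 = 0.8504 pp.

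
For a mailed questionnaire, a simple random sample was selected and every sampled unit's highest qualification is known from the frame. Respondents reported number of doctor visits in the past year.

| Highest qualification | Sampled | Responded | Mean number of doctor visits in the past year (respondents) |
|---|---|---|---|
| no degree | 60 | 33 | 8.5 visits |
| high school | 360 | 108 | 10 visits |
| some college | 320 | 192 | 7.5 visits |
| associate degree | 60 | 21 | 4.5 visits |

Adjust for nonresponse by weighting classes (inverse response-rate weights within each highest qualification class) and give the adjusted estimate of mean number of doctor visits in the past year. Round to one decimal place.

8.5

Response rates by class: no degree 33/60 = 55%, high school 108/360 = 30%, some college 192/320 = 60%, associate degree 21/60 = 35%.
Weighting each respondent by the inverse class response rate inflates each class back to its sampled size, so the class weight is n_sampled:
  no degree: 60 × 8.5 = 510
  high school: 360 × 10 = 3600
  some college: 320 × 7.5 = 2400
  associate degree: 60 × 4.5 = 270
Adjusted estimate = 6780 / 800 = 8.475 → 8.5.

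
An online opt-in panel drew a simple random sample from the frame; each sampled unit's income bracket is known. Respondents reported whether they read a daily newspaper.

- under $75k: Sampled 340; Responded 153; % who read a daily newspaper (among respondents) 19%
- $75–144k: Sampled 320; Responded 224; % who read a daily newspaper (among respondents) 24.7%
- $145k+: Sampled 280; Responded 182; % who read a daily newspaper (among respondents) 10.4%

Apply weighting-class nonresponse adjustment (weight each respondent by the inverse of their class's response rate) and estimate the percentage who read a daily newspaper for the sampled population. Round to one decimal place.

18.4%

Class response rates: under $75k 153/340 = 45%, $75–144k 224/320 = 70%, $145k+ 182/280 = 65%.
With weight = n_sampled/n_responded per class, the weighted class total is n_sampled:
  under $75k: 340 × 19 = 6460
  $75–144k: 320 × 24.7 = 7904
  $145k+: 280 × 10.4 = 2912
Adjusted estimate = 17,276 / 940 = 18.3787 → 18.4%.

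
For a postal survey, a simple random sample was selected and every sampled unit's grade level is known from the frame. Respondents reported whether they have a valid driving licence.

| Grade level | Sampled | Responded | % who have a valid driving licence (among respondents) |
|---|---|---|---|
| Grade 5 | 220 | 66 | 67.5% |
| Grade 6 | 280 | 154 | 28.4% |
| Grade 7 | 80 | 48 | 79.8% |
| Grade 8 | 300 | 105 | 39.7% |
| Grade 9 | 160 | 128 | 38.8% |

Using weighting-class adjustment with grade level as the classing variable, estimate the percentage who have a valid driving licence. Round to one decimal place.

Class response rates: Grade 5 66/220 = 30%, Grade 6 154/280 = 55%, Grade 7 48/80 = 60%, Grade 8 105/300 = 35%, Grade 9 128/160 = 80%.
With weight = n_sampled/n_responded per class, the weighted class total is n_sampled:
  Grade 5: 220 × 67.5 = 14,850
  Grade 6: 280 × 28.4 = 7952
  Grade 7: 80 × 79.8 = 6384
  Grade 8: 300 × 39.7 = 11,910
  Grade 9: 160 × 38.8 = 6208
Adjusted estimate = 47,304 / 1,040 = 45.4846 → 45.5%.

45.5%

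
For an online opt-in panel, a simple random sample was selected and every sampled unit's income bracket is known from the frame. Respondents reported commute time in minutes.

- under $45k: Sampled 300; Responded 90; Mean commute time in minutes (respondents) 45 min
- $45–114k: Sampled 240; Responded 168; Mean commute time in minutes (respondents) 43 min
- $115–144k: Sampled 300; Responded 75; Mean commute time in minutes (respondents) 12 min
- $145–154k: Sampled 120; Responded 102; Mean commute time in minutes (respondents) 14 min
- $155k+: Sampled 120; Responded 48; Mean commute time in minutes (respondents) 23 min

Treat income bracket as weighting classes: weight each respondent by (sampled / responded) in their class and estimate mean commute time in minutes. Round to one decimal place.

29.5

Class response rates: under $45k 90/300 = 30%, $45–114k 168/240 = 70%, $115–144k 75/300 = 25%, $145–154k 102/120 = 85%, $155k+ 48/120 = 40%.
Inverse-response-rate weighting restores each class to its sampled count, so class totals weight by n_sampled:
  under $45k: 300 × 45 = 13,500
  $45–114k: 240 × 43 = 10,320
  $115–144k: 300 × 12 = 3600
  $145–154k: 120 × 14 = 1680
  $155k+: 120 × 23 = 2760
Adjusted estimate = 31,860 / 1,080 = 29.5 → 29.5.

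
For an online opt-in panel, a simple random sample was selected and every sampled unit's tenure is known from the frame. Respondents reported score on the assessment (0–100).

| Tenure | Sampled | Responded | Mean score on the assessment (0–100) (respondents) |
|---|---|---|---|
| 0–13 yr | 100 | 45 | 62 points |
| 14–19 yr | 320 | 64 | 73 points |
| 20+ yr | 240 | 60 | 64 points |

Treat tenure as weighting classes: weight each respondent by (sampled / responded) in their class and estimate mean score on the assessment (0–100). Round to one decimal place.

68.1

Class response rates: 0–13 yr 45/100 = 45%, 14–19 yr 64/320 = 20%, 20+ yr 60/240 = 25%.
Each respondent's weight = sampled/responded in their class; summing within a class gives n_sampled, so:
  0–13 yr: 100 × 62 = 6200
  14–19 yr: 320 × 73 = 23,360
  20+ yr: 240 × 64 = 15,360
Adjusted estimate = 44,920 / 660 = 68.0606 → 68.1.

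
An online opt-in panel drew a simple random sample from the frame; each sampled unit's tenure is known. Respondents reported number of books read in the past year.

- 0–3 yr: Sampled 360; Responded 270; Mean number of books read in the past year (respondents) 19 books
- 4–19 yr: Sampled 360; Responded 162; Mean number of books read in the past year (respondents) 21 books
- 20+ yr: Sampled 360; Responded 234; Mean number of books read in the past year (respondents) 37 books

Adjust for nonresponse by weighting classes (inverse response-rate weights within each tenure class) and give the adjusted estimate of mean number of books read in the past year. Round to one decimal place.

25.7

Response rates by class: 0–3 yr 270/360 = 75%, 4–19 yr 162/360 = 45%, 20+ yr 234/360 = 65%.
Inverse-response-rate weighting restores each class to its sampled count, so class totals weight by n_sampled:
  0–3 yr: 360 × 19 = 6840
  4–19 yr: 360 × 21 = 7560
  20+ yr: 360 × 37 = 13,320
Adjusted estimate = 27,720 / 1,080 = 25.6667 → 25.7.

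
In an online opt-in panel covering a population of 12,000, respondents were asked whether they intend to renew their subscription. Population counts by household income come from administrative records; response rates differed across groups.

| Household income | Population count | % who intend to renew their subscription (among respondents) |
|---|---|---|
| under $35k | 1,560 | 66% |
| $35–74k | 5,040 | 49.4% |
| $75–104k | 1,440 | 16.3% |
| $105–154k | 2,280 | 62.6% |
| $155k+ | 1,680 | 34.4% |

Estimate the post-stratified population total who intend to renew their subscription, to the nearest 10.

5,760

Estimated count per cell = population count × respondent percentage:
  under $35k: 1,560 × 66% = 1029.6
  $35–74k: 5,040 × 49.4% = 2489.76
  $75–104k: 1,440 × 16.3% = 234.72
  $105–154k: 2,280 × 62.6% = 1427.28
  $155k+: 1,680 × 34.4% = 577.92
Estimated total = 5759.28 → 5,760.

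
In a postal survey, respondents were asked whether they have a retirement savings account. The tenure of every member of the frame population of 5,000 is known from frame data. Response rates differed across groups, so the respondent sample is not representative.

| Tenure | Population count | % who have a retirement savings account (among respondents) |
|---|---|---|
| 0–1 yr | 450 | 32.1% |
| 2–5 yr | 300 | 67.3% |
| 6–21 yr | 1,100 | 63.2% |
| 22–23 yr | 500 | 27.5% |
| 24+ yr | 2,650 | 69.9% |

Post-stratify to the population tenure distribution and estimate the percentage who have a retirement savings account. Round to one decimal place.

60.6%

Each cell contributes population-share × respondent value:
  0–1 yr: (450/5,000) × 32.1 = 2.889
  2–5 yr: (300/5,000) × 67.3 = 4.038
  6–21 yr: (1,100/5,000) × 63.2 = 13.904
  22–23 yr: (500/5,000) × 27.5 = 2.75
  24+ yr: (2,650/5,000) × 69.9 = 37.047
Post-stratified estimate = 60.628 → 60.6%.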